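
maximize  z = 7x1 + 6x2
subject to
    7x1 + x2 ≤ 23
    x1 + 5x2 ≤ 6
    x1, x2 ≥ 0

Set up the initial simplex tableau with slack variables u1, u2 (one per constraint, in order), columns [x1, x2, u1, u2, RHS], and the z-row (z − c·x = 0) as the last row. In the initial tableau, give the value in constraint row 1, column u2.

0

Slack u2 belongs to constraint 2; its column is the unit vector e_2, so the entry in row 1 is 0.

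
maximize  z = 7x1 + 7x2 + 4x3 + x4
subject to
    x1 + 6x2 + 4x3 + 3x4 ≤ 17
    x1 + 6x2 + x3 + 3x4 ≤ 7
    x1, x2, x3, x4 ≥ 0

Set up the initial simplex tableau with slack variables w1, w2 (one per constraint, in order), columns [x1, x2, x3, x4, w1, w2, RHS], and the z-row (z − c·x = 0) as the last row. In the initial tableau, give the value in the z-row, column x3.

-4

The z-row carries the negated objective coefficients: the x3 entry is -4.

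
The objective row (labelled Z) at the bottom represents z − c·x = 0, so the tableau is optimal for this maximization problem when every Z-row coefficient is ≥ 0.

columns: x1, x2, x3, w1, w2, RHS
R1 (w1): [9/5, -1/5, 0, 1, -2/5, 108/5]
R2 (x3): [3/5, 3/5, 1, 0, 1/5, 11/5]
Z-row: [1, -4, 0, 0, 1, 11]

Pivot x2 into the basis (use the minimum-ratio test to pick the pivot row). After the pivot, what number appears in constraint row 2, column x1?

Ratio test on column x2 — row 1: entry -1/5 ≤ 0; row 2: (11/5)/(3/5) = 11/3. Minimum is 11/3 at row 2 (x3 leaves); pivot element 3/5.
Divide row 2 by 3/5; eliminate column x2 from the other rows.
In the new row 2, the x1 entry is the old entry divided by the pivot: (3/5)/(3/5) = 1.

1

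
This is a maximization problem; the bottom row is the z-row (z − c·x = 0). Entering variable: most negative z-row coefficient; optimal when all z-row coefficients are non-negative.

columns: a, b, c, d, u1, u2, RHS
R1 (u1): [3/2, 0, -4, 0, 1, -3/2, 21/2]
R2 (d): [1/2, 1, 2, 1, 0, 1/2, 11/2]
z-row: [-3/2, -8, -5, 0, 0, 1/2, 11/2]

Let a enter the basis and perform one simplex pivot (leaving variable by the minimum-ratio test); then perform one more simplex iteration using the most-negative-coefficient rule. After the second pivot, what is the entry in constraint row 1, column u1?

Ratio test on column a — row 1: (21/2)/(3/2) = 7; row 2: (11/2)/(1/2) = 11. Minimum is 7 at row 1 (u1 leaves); pivot element 3/2.
Divide row 1 by 3/2; eliminate column a from the other rows.
Second iteration: most negative z-row entry is -9 in column c, so c enters.
Ratio test on column c — row 1: entry -8/3 ≤ 0; row 2: 2/(10/3) = 3/5. Minimum is 3/5 at row 2 (d leaves); pivot element 10/3.
Divide row 2 by 10/3; eliminate column c from the other rows.
After both pivots, the entry at constraint row 1, column u1 is 2/5.

2/5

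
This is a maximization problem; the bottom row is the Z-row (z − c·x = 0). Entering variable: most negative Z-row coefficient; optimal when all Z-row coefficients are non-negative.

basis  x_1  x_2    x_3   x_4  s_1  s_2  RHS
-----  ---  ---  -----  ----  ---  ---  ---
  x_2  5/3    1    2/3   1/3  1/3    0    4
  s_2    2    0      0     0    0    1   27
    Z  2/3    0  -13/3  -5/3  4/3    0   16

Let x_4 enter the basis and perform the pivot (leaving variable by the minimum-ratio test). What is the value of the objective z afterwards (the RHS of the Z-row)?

Ratio test on column x_4 — row 1: 4/(1/3) = 12; row 2: entry 0 ≤ 0. Minimum is 12 at row 1 (x_2 leaves); pivot element 1/3.
Pivot on row 1; the Z-row RHS becomes 16 − (-5/3)·12 = 36.

36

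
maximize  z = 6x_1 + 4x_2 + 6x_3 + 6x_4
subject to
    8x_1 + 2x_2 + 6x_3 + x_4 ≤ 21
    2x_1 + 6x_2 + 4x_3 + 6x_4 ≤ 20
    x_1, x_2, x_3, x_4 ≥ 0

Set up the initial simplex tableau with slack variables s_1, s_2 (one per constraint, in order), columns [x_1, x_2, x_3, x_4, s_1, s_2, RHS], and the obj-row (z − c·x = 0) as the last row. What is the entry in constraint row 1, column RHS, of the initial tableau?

The RHS of constraint 1 is b_1 = 21.

21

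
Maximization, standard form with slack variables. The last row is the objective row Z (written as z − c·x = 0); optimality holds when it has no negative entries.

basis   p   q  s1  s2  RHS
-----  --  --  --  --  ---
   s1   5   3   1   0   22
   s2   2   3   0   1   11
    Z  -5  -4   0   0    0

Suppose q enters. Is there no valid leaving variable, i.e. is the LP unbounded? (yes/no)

Column q has positive entries in row(s) 1, 2, so the ratio test bounds it — not unbounded.

no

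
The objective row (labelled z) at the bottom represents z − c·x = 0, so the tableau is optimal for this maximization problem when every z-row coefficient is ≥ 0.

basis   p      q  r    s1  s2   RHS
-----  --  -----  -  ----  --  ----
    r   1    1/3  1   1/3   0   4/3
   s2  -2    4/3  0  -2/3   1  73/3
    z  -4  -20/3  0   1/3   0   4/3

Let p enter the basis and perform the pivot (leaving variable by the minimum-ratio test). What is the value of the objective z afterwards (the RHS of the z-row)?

Ratio test on column p — row 1: (4/3)/1 = 4/3; row 2: entry -2 ≤ 0. Minimum is 4/3 at row 1 (r leaves); pivot element 1.
Pivot on row 1; the z-row RHS becomes 4/3 − (-4)·(4/3) = 20/3.

20/3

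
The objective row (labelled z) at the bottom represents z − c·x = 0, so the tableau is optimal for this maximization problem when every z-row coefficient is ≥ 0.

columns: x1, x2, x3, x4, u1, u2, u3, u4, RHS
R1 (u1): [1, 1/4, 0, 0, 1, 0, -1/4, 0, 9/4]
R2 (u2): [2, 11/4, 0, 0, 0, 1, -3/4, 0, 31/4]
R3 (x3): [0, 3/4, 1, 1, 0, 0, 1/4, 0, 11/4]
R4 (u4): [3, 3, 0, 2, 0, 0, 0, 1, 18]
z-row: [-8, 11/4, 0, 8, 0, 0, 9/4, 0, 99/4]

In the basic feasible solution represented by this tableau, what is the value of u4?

18

u4 is basic (row 4); its value is the RHS of that row, 18.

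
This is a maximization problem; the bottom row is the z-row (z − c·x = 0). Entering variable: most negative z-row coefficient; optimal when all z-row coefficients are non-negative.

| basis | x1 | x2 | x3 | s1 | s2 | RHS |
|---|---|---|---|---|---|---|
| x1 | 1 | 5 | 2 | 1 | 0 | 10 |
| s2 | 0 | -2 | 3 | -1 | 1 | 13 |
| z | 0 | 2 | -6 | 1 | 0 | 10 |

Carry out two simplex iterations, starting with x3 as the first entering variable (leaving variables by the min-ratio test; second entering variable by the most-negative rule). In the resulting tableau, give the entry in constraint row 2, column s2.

Ratio test on column x3 — row 1: 10/2 = 5; row 2: 13/3 = 13/3. Minimum is 13/3 at row 2 (s2 leaves); pivot element 3.
Divide row 2 by 3; eliminate column x3 from the other rows.
Second iteration: most negative z-row entry is -2 in column x2, so x2 enters.
Ratio test on column x2 — row 1: (4/3)/(19/3) = 4/19; row 2: entry -2/3 ≤ 0. Minimum is 4/19 at row 1 (x1 leaves); pivot element 19/3.
Divide row 1 by 19/3; eliminate column x2 from the other rows.
After both pivots, the entry at constraint row 2, column s2 is 5/19.

5/19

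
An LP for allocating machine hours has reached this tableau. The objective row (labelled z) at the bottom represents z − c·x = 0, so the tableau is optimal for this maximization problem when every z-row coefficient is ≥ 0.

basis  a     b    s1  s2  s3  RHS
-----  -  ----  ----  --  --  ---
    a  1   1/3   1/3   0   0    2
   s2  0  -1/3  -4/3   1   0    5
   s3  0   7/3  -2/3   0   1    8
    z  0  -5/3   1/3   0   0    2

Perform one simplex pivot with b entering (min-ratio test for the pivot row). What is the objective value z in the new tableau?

Ratio test on column b — row 1: 2/(1/3) = 6; row 2: entry -1/3 ≤ 0; row 3: 8/(7/3) = 24/7. Minimum is 24/7 at row 3 (s3 leaves); pivot element 7/3.
Pivot on row 3; the z-row RHS becomes 2 − (-5/3)·(24/7) = 54/7.

54/7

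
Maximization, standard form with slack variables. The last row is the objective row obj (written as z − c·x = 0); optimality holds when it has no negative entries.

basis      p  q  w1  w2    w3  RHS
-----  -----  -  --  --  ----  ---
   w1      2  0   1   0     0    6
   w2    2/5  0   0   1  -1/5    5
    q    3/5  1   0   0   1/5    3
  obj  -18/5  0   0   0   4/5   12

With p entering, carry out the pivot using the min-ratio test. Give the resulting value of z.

Ratio test on column p — row 1: 6/2 = 3; row 2: 5/(2/5) = 25/2; row 3: 3/(3/5) = 5. Minimum is 3 at row 1 (w1 leaves); pivot element 2.
Pivot on row 1; the obj-row RHS becomes 12 − (-18/5)·3 = 114/5.

114/5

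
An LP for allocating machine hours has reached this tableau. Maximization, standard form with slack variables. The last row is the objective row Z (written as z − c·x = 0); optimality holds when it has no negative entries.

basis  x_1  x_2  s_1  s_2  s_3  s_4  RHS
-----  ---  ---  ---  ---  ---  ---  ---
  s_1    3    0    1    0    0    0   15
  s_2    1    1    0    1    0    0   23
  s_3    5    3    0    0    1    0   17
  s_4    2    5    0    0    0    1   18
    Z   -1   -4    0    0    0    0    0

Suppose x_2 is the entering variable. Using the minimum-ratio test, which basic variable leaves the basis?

Column x_2 entries and ratios — s_1: 0 ≤ 0, skip; s_2: 23/1 = 23; s_3: 17/3 = 17/3; s_4: 18/5 = 18/5.
Smallest ratio is 18/5 in the row of s_4, so s_4 leaves.

s_4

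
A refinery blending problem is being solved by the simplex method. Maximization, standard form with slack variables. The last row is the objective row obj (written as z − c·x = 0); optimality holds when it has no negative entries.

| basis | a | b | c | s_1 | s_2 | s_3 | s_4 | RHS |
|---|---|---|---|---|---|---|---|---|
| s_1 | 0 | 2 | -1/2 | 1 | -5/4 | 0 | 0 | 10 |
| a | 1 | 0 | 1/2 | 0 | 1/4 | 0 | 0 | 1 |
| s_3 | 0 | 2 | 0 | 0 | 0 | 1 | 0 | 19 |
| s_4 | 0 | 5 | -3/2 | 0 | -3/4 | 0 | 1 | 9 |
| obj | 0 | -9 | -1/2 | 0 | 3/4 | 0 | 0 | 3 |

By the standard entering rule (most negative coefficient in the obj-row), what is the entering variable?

Negative obj-row entries: b: -9, c: -1/2.
The most negative is -9 in column b, so b enters.

b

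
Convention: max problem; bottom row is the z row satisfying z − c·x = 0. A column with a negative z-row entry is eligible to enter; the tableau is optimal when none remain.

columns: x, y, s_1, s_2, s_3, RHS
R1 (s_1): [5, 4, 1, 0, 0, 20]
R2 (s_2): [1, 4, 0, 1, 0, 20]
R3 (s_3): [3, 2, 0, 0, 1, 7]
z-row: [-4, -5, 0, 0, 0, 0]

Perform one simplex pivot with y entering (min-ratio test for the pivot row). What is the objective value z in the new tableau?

Ratio test on column y — row 1: 20/4 = 5; row 2: 20/4 = 5; row 3: 7/2 = 7/2. Minimum is 7/2 at row 3 (s_3 leaves); pivot element 2.
Pivot on row 3; the z-row RHS becomes 0 − (-5)·(7/2) = 35/2.

35/2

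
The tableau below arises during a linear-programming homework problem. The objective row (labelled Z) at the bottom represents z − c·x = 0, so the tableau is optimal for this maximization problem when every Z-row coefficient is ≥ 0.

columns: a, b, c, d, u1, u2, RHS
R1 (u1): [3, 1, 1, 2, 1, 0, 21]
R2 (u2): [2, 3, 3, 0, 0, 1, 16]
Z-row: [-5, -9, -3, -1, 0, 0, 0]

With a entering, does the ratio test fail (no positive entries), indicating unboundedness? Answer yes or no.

Column a has positive entries in row(s) 1, 2, so the ratio test bounds it — not unbounded.

no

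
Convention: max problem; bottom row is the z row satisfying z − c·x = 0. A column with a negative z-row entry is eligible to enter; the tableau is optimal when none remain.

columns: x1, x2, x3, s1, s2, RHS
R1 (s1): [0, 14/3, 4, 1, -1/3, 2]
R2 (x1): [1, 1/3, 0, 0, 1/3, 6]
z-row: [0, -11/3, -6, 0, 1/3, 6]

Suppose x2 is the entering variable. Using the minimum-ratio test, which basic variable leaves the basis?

Column x2 entries and ratios — s1: 2/(14/3) = 3/7; x1: 6/(1/3) = 18.
Smallest ratio is 3/7 in the row of s1, so s1 leaves.

s1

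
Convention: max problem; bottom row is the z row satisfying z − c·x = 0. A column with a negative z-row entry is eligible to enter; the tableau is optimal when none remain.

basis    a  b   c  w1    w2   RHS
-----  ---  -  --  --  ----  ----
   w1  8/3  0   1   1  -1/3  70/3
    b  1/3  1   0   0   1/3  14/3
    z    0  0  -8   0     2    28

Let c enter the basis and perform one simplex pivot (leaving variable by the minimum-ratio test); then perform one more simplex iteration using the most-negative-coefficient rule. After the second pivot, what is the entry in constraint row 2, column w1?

0

Ratio test on column c — row 1: (70/3)/1 = 70/3; row 2: entry 0 ≤ 0. Minimum is 70/3 at row 1 (w1 leaves); pivot element 1.
Divide row 1 by 1; eliminate column c from the other rows.
Second iteration: most negative z-row entry is -2/3 in column w2, so w2 enters.
Ratio test on column w2 — row 1: entry -1/3 ≤ 0; row 2: (14/3)/(1/3) = 14. Minimum is 14 at row 2 (b leaves); pivot element 1/3.
Divide row 2 by 1/3; eliminate column w2 from the other rows.
After both pivots, the entry at constraint row 2, column w1 is 0.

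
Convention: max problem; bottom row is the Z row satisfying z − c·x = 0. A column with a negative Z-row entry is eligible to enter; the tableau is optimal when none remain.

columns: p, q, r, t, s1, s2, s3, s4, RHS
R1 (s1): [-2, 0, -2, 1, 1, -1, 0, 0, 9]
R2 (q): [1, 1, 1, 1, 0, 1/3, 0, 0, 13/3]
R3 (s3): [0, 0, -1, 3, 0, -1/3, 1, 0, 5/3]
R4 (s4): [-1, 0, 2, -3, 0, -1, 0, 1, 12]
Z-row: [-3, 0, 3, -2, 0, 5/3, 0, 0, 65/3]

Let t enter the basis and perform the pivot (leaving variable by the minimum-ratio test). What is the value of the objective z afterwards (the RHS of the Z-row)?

Ratio test on column t — row 1: 9/1 = 9; row 2: (13/3)/1 = 13/3; row 3: (5/3)/3 = 5/9; row 4: entry -3 ≤ 0. Minimum is 5/9 at row 3 (s3 leaves); pivot element 3.
Pivot on row 3; the Z-row RHS becomes 65/3 − (-2)·(5/9) = 205/9.

205/9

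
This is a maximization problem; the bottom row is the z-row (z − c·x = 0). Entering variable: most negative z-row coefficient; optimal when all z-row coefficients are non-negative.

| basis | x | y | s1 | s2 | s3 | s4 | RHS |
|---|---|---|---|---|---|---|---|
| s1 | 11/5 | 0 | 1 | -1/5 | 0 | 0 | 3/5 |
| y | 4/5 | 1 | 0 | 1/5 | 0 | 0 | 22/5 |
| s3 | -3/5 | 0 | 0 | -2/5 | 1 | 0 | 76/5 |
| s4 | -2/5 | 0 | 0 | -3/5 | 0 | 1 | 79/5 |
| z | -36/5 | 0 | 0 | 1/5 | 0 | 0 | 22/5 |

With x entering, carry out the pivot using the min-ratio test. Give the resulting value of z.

70/11

Ratio test on column x — row 1: (3/5)/(11/5) = 3/11; row 2: (22/5)/(4/5) = 11/2; row 3: entry -3/5 ≤ 0; row 4: entry -2/5 ≤ 0. Minimum is 3/11 at row 1 (s1 leaves); pivot element 11/5.
Pivot on row 1; the z-row RHS becomes 22/5 − (-36/5)·(3/11) = 70/11.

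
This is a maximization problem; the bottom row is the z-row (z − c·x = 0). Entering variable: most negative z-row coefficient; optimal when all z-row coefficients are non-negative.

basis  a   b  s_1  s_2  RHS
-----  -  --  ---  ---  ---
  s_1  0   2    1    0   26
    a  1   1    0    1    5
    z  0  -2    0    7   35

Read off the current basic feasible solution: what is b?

b is not in the basis, so in the current basic feasible solution b = 0.

0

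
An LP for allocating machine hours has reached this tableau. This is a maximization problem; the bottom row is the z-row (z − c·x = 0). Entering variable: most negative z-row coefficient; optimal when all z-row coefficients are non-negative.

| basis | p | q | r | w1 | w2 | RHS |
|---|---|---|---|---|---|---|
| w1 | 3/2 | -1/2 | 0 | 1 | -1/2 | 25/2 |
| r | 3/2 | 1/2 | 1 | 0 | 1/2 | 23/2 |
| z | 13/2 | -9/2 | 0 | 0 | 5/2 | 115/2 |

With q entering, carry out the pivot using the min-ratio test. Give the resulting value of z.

161

Ratio test on column q — row 1: entry -1/2 ≤ 0; row 2: (23/2)/(1/2) = 23. Minimum is 23 at row 2 (r leaves); pivot element 1/2.
Pivot on row 2; the z-row RHS becomes 115/2 − (-9/2)·23 = 161.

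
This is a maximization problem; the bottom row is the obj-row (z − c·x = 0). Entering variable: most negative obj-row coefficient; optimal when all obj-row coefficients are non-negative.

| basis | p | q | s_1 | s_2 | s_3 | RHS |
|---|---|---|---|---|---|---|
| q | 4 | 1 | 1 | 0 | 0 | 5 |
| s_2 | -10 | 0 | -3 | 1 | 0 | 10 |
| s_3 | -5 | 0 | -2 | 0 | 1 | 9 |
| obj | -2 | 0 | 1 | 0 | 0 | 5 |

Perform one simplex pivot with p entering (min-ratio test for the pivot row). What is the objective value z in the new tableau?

Ratio test on column p — row 1: 5/4 = 5/4; row 2: entry -10 ≤ 0; row 3: entry -5 ≤ 0. Minimum is 5/4 at row 1 (q leaves); pivot element 4.
Pivot on row 1; the obj-row RHS becomes 5 − (-2)·(5/4) = 15/2.

15/2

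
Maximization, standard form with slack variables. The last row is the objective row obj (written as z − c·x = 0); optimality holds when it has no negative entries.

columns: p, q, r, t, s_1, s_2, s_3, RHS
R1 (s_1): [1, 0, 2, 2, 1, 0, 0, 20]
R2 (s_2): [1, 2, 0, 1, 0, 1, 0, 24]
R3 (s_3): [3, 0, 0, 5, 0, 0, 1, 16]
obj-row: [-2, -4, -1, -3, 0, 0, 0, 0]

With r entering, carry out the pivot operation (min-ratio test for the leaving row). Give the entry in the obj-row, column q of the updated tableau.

-4

Ratio test on column r — row 1: 20/2 = 10; row 2: entry 0 ≤ 0; row 3: entry 0 ≤ 0. Minimum is 10 at row 1 (s_1 leaves); pivot element 2.
Divide row 1 by 2; eliminate column r from the other rows.
obj-row update in column q: -4 − (-1)·0 = -4.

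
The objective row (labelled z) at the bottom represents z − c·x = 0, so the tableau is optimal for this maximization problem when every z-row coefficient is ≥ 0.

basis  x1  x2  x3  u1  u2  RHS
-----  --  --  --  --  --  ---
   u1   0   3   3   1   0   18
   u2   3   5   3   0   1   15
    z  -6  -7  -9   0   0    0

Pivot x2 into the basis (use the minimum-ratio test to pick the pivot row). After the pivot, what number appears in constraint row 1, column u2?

Ratio test on column x2 — row 1: 18/3 = 6; row 2: 15/5 = 3. Minimum is 3 at row 2 (u2 leaves); pivot element 5.
Divide row 2 by 5; eliminate column x2 from the other rows.
Row 1 update in column u2: 0 − 3·(1/5) = -3/5.

-3/5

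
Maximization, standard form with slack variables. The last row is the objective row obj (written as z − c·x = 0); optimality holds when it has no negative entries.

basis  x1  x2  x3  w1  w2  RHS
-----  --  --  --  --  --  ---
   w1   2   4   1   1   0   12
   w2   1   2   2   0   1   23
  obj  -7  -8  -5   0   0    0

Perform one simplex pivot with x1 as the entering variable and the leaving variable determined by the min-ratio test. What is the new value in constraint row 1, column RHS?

Ratio test on column x1 — row 1: 12/2 = 6; row 2: 23/1 = 23. Minimum is 6 at row 1 (w1 leaves); pivot element 2.
Divide row 1 by 2; eliminate column x1 from the other rows.
In the new row 1, the RHS entry is the old entry divided by the pivot: 12/2 = 6.

6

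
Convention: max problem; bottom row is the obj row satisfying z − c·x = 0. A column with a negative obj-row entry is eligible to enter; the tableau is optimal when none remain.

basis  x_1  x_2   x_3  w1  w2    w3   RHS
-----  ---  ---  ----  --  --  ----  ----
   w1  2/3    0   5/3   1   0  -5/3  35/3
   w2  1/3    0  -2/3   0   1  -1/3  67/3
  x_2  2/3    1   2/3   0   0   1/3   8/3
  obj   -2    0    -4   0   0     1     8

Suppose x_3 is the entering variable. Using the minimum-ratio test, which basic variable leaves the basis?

x_2

Column x_3 entries and ratios — w1: (35/3)/(5/3) = 7; w2: -2/3 ≤ 0, skip; x_2: (8/3)/(2/3) = 4.
Smallest ratio is 4 in the row of x_2, so x_2 leaves.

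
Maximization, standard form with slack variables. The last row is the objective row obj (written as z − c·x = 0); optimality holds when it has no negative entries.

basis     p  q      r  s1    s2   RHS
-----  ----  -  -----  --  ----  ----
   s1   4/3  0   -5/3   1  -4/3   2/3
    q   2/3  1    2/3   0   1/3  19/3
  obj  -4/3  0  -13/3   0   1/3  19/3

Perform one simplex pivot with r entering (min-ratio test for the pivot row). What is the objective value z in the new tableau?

95/2

Ratio test on column r — row 1: entry -5/3 ≤ 0; row 2: (19/3)/(2/3) = 19/2. Minimum is 19/2 at row 2 (q leaves); pivot element 2/3.
Pivot on row 2; the obj-row RHS becomes 19/3 − (-13/3)·(19/2) = 95/2.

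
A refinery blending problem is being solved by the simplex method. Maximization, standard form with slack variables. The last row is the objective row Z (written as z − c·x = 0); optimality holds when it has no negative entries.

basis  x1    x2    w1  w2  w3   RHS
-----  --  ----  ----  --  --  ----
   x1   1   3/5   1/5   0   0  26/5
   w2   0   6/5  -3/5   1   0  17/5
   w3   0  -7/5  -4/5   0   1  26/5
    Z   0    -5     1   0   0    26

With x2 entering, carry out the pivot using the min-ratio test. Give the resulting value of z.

241/6

Ratio test on column x2 — row 1: (26/5)/(3/5) = 26/3; row 2: (17/5)/(6/5) = 17/6; row 3: entry -7/5 ≤ 0. Minimum is 17/6 at row 2 (w2 leaves); pivot element 6/5.
Pivot on row 2; the Z-row RHS becomes 26 − (-5)·(17/6) = 241/6.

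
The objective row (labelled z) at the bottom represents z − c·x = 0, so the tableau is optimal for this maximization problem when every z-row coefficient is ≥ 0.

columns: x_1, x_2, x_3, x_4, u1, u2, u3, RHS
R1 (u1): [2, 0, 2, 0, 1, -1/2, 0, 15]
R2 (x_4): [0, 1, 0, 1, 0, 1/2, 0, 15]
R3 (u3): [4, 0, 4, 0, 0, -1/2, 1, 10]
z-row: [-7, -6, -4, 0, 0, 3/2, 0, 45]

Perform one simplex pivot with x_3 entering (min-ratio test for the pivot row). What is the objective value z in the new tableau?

Ratio test on column x_3 — row 1: 15/2 = 15/2; row 2: entry 0 ≤ 0; row 3: 10/4 = 5/2. Minimum is 5/2 at row 3 (u3 leaves); pivot element 4.
Pivot on row 3; the z-row RHS becomes 45 − (-4)·(5/2) = 55.

55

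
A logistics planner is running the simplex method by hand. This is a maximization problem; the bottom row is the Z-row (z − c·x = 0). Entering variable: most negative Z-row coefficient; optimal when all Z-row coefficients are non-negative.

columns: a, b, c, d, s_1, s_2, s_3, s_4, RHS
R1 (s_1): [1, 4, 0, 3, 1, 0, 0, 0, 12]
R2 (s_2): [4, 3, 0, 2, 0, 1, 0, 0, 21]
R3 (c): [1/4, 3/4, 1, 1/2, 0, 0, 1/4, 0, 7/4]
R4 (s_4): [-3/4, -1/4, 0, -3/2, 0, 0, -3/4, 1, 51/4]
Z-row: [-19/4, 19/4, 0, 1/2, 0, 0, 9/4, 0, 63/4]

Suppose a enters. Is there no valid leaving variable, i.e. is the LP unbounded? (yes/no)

no

Column a has positive entries in row(s) 1, 2, 3, so the ratio test bounds it — not unbounded.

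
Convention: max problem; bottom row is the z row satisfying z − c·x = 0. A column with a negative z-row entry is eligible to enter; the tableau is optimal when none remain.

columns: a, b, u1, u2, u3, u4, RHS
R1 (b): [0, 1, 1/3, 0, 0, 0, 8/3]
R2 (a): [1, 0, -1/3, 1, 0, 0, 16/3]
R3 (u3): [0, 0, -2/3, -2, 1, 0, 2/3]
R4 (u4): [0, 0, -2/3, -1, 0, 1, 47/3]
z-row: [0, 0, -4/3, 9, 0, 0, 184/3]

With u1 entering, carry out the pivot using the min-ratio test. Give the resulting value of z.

72

Ratio test on column u1 — row 1: (8/3)/(1/3) = 8; row 2: entry -1/3 ≤ 0; row 3: entry -2/3 ≤ 0; row 4: entry -2/3 ≤ 0. Minimum is 8 at row 1 (b leaves); pivot element 1/3.
Pivot on row 1; the z-row RHS becomes 184/3 − (-4/3)·8 = 72.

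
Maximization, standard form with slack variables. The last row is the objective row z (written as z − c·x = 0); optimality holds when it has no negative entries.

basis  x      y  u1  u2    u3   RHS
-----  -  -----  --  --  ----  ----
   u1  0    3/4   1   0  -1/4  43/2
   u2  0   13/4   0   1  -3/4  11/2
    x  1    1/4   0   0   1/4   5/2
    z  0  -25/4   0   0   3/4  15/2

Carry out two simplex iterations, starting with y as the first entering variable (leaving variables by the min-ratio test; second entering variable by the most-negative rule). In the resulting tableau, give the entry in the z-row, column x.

Ratio test on column y — row 1: (43/2)/(3/4) = 86/3; row 2: (11/2)/(13/4) = 22/13; row 3: (5/2)/(1/4) = 10. Minimum is 22/13 at row 2 (u2 leaves); pivot element 13/4.
Divide row 2 by 13/4; eliminate column y from the other rows.
Second iteration: most negative z-row entry is -9/13 in column u3, so u3 enters.
Ratio test on column u3 — row 1: entry -1/13 ≤ 0; row 2: entry -3/13 ≤ 0; row 3: (27/13)/(4/13) = 27/4. Minimum is 27/4 at row 3 (x leaves); pivot element 4/13.
Divide row 3 by 4/13; eliminate column u3 from the other rows.
After both pivots, the entry at the z-row, column x is 9/4.

9/4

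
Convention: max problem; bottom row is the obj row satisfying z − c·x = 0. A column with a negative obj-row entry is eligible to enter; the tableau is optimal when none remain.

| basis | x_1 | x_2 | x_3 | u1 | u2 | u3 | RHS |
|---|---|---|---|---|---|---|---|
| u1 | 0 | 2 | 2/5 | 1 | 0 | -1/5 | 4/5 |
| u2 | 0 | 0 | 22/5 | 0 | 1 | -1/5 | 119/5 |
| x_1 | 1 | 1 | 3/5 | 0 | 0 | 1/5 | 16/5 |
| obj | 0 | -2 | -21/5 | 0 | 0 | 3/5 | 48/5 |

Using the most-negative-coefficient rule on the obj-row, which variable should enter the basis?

Negative obj-row entries: x_2: -2, x_3: -21/5.
The most negative is -21/5 in column x_3, so x_3 enters.

x_3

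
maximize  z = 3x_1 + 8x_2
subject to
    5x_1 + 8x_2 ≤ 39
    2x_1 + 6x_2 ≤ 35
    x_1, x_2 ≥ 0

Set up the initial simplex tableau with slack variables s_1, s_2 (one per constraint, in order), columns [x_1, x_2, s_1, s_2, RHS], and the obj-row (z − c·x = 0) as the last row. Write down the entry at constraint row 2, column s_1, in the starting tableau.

0

Slack s_1 belongs to constraint 1; its column is the unit vector e_1, so the entry in row 2 is 0.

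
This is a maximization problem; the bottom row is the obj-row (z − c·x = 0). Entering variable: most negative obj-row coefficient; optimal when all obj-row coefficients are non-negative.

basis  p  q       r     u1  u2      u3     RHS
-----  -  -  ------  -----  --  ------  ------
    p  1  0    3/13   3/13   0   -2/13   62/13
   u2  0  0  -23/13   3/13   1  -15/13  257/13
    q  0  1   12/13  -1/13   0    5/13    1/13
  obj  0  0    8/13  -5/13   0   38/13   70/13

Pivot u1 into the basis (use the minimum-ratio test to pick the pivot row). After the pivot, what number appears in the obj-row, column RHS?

Ratio test on column u1 — row 1: (62/13)/(3/13) = 62/3; row 2: (257/13)/(3/13) = 257/3; row 3: entry -1/13 ≤ 0. Minimum is 62/3 at row 1 (p leaves); pivot element 3/13.
Divide row 1 by 3/13; eliminate column u1 from the other rows.
obj-row update in column RHS: 70/13 − (-5/13)·(62/3) = 40/3.

40/3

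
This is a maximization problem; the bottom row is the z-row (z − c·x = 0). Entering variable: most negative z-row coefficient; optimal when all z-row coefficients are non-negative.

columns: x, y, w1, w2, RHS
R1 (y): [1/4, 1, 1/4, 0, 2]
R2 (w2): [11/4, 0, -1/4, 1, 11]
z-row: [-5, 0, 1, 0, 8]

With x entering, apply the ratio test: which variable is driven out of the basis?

w2

Column x entries and ratios — y: 2/(1/4) = 8; w2: 11/(11/4) = 4.
Smallest ratio is 4 in the row of w2, so w2 leaves.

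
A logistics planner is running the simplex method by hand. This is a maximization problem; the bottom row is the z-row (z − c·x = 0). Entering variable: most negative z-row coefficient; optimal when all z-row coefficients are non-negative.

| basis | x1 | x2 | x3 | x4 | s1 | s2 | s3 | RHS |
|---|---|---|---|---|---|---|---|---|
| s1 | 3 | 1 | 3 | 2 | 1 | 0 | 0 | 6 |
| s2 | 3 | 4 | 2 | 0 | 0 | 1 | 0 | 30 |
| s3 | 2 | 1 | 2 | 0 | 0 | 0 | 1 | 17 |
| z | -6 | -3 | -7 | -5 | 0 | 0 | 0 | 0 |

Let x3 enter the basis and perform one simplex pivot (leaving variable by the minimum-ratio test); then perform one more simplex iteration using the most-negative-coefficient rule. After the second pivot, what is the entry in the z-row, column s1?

Ratio test on column x3 — row 1: 6/3 = 2; row 2: 30/2 = 15; row 3: 17/2 = 17/2. Minimum is 2 at row 1 (s1 leaves); pivot element 3.
Divide row 1 by 3; eliminate column x3 from the other rows.
Second iteration: most negative z-row entry is -2/3 in column x2, so x2 enters.
Ratio test on column x2 — row 1: 2/(1/3) = 6; row 2: 26/(10/3) = 39/5; row 3: 13/(1/3) = 39. Minimum is 6 at row 1 (x3 leaves); pivot element 1/3.
Divide row 1 by 1/3; eliminate column x2 from the other rows.
After both pivots, the entry at the z-row, column s1 is 3.

3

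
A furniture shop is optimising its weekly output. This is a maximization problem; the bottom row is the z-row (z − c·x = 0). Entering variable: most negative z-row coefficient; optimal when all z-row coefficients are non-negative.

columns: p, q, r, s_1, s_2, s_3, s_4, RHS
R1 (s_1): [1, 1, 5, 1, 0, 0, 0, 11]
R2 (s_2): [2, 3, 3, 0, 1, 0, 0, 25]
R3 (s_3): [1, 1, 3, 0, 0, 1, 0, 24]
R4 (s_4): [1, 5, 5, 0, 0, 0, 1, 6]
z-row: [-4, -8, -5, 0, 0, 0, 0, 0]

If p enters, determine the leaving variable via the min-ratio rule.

s_4

Column p entries and ratios — s_1: 11/1 = 11; s_2: 25/2 = 25/2; s_3: 24/1 = 24; s_4: 6/1 = 6.
Smallest ratio is 6 in the row of s_4, so s_4 leaves.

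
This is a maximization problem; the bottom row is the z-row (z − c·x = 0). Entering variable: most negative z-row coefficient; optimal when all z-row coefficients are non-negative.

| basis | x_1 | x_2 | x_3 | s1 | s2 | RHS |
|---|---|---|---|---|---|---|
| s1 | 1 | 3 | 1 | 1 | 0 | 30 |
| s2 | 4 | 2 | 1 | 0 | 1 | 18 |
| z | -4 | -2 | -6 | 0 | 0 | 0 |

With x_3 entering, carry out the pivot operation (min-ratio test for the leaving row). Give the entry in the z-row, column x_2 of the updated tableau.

Ratio test on column x_3 — row 1: 30/1 = 30; row 2: 18/1 = 18. Minimum is 18 at row 2 (s2 leaves); pivot element 1.
Divide row 2 by 1; eliminate column x_3 from the other rows.
z-row update in column x_2: -2 − (-6)·2 = 10.

10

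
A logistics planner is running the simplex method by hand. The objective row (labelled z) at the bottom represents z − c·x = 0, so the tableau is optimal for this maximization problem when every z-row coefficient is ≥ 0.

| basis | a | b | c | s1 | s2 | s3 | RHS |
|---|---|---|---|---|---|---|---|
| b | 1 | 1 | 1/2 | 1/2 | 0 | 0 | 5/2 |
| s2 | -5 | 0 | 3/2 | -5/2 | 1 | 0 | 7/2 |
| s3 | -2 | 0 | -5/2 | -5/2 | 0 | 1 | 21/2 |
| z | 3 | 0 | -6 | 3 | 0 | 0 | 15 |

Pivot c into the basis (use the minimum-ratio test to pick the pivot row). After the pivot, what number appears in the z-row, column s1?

Ratio test on column c — row 1: (5/2)/(1/2) = 5; row 2: (7/2)/(3/2) = 7/3; row 3: entry -5/2 ≤ 0. Minimum is 7/3 at row 2 (s2 leaves); pivot element 3/2.
Divide row 2 by 3/2; eliminate column c from the other rows.
z-row update in column s1: 3 − (-6)·(-5/3) = -7.

-7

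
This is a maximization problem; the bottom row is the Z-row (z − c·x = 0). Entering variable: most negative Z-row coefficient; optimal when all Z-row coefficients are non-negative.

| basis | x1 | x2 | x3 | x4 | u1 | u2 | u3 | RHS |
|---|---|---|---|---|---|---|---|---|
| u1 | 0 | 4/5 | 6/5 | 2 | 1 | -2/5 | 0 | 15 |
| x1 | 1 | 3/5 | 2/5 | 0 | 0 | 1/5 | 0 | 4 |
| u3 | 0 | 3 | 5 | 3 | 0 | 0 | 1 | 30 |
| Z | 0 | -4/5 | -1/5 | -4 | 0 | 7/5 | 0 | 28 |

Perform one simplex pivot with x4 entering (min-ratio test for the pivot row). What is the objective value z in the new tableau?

Ratio test on column x4 — row 1: 15/2 = 15/2; row 2: entry 0 ≤ 0; row 3: 30/3 = 10. Minimum is 15/2 at row 1 (u1 leaves); pivot element 2.
Pivot on row 1; the Z-row RHS becomes 28 − (-4)·(15/2) = 58.

58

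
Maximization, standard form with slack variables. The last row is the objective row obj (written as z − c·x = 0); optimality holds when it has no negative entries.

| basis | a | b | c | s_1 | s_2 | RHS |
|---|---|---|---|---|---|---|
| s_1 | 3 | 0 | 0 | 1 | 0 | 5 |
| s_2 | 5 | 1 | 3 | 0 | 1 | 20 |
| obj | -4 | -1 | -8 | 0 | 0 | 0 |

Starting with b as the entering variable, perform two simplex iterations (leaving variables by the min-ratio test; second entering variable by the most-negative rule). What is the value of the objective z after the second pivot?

160/3

Ratio test on column b — row 1: entry 0 ≤ 0; row 2: 20/1 = 20. Minimum is 20 at row 2 (s_2 leaves); pivot element 1.
Pivot on row 2; the obj-row RHS becomes 0 − (-1)·20 = 20.
Next entering variable (most negative obj-row entry -5): c.
Ratio test on column c — row 1: entry 0 ≤ 0; row 2: 20/3 = 20/3. Minimum is 20/3 at row 2 (b leaves); pivot element 3.
After the second pivot the obj-row RHS is 20 − (-5)·(20/3) = 160/3.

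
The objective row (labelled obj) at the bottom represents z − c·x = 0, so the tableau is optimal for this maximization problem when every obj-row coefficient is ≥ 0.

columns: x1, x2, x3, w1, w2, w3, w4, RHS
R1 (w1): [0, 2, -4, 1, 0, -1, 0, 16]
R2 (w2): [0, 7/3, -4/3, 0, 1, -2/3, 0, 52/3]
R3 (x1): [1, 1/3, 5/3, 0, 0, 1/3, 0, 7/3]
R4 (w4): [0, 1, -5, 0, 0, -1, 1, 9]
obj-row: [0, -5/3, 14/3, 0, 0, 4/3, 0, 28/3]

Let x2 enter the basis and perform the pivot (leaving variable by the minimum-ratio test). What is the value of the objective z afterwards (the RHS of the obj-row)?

21

Ratio test on column x2 — row 1: 16/2 = 8; row 2: (52/3)/(7/3) = 52/7; row 3: (7/3)/(1/3) = 7; row 4: 9/1 = 9. Minimum is 7 at row 3 (x1 leaves); pivot element 1/3.
Pivot on row 3; the obj-row RHS becomes 28/3 − (-5/3)·7 = 21.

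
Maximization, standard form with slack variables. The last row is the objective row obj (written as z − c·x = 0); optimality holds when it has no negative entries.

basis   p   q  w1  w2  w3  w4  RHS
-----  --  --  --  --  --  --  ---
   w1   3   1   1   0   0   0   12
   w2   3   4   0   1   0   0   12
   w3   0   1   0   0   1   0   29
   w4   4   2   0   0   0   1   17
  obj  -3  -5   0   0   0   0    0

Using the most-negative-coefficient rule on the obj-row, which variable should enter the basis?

q

Negative obj-row entries: p: -3, q: -5.
The most negative is -5 in column q, so q enters.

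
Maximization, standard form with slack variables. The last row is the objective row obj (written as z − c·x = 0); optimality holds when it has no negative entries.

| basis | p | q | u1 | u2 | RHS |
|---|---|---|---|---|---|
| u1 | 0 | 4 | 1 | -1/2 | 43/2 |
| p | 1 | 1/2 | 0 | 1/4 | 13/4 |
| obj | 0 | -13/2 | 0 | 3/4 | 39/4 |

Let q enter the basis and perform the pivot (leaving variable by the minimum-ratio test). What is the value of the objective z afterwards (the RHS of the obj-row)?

715/16

Ratio test on column q — row 1: (43/2)/4 = 43/8; row 2: (13/4)/(1/2) = 13/2. Minimum is 43/8 at row 1 (u1 leaves); pivot element 4.
Pivot on row 1; the obj-row RHS becomes 39/4 − (-13/2)·(43/8) = 715/16.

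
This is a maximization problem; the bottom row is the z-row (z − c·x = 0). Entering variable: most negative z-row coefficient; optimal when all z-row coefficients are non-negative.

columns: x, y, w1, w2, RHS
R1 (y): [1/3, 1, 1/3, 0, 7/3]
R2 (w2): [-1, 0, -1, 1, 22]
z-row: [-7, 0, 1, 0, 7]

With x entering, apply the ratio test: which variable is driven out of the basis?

y

Column x entries and ratios — y: (7/3)/(1/3) = 7; w2: -1 ≤ 0, skip.
Smallest ratio is 7 in the row of y, so y leaves.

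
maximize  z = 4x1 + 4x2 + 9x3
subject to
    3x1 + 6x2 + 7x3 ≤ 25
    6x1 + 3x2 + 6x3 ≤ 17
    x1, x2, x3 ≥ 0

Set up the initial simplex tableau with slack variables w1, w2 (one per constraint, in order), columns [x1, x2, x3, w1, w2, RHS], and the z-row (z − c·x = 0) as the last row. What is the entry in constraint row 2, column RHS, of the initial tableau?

The RHS of constraint 2 is b_2 = 17.

17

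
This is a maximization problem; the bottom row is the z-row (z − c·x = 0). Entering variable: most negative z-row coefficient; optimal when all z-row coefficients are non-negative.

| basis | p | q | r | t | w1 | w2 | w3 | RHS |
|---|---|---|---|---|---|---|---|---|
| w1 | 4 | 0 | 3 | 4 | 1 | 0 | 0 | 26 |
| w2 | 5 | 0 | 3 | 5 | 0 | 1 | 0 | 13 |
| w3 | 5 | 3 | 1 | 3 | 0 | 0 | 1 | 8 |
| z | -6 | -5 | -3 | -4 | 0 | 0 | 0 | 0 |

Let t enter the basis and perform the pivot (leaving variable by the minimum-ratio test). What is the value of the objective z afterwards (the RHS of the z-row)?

Ratio test on column t — row 1: 26/4 = 13/2; row 2: 13/5 = 13/5; row 3: 8/3 = 8/3. Minimum is 13/5 at row 2 (w2 leaves); pivot element 5.
Pivot on row 2; the z-row RHS becomes 0 − (-4)·(13/5) = 52/5.

52/5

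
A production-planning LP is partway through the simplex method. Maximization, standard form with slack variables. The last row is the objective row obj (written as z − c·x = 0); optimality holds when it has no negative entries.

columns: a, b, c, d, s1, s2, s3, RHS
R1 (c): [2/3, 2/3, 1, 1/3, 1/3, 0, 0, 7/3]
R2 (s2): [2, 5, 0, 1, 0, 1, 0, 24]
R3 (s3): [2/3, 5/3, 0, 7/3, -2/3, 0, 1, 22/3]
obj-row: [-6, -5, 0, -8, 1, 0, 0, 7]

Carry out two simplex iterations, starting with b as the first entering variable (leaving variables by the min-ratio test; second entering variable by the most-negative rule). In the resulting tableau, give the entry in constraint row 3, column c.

Ratio test on column b — row 1: (7/3)/(2/3) = 7/2; row 2: 24/5 = 24/5; row 3: (22/3)/(5/3) = 22/5. Minimum is 7/2 at row 1 (c leaves); pivot element 2/3.
Divide row 1 by 2/3; eliminate column b from the other rows.
Second iteration: most negative obj-row entry is -11/2 in column d, so d enters.
Ratio test on column d — row 1: (7/2)/(1/2) = 7; row 2: entry -3/2 ≤ 0; row 3: (3/2)/(3/2) = 1. Minimum is 1 at row 3 (s3 leaves); pivot element 3/2.
Divide row 3 by 3/2; eliminate column d from the other rows.
After both pivots, the entry at constraint row 3, column c is -5/3.

-5/3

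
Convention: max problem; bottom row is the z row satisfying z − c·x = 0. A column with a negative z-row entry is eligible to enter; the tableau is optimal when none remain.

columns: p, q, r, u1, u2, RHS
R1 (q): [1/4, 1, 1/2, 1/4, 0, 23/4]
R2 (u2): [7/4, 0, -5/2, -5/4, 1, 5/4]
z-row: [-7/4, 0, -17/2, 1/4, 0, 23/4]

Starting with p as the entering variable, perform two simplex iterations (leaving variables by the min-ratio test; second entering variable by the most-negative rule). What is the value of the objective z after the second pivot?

Ratio test on column p — row 1: (23/4)/(1/4) = 23; row 2: (5/4)/(7/4) = 5/7. Minimum is 5/7 at row 2 (u2 leaves); pivot element 7/4.
Pivot on row 2; the z-row RHS becomes 23/4 − (-7/4)·(5/7) = 7.
Next entering variable (most negative z-row entry -11): r.
Ratio test on column r — row 1: (39/7)/(6/7) = 13/2; row 2: entry -10/7 ≤ 0. Minimum is 13/2 at row 1 (q leaves); pivot element 6/7.
After the second pivot the z-row RHS is 7 − (-11)·(13/2) = 157/2.

157/2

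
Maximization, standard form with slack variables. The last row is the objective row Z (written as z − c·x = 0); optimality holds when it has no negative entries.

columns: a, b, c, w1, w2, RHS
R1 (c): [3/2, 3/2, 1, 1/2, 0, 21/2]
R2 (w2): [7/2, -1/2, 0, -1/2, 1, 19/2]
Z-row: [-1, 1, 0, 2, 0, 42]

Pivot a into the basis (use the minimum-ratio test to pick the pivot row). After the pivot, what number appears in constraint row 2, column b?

Ratio test on column a — row 1: (21/2)/(3/2) = 7; row 2: (19/2)/(7/2) = 19/7. Minimum is 19/7 at row 2 (w2 leaves); pivot element 7/2.
Divide row 2 by 7/2; eliminate column a from the other rows.
In the new row 2, the b entry is the old entry divided by the pivot: (-1/2)/(7/2) = -1/7.

-1/7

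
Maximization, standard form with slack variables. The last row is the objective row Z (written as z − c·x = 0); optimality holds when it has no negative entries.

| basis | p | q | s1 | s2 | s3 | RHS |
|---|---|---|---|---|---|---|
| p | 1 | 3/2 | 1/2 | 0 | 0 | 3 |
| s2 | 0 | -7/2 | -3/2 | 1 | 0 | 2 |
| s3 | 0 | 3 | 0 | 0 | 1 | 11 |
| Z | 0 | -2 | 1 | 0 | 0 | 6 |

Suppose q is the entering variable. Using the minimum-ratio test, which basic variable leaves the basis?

p

Column q entries and ratios — p: 3/(3/2) = 2; s2: -7/2 ≤ 0, skip; s3: 11/3 = 11/3.
Smallest ratio is 2 in the row of p, so p leaves.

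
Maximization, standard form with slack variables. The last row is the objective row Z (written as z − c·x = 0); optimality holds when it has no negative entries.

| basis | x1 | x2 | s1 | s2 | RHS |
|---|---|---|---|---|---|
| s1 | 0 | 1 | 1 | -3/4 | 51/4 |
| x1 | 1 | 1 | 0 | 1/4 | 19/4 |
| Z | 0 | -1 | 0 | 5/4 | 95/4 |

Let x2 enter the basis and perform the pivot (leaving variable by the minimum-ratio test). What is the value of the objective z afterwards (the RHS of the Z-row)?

57/2

Ratio test on column x2 — row 1: (51/4)/1 = 51/4; row 2: (19/4)/1 = 19/4. Minimum is 19/4 at row 2 (x1 leaves); pivot element 1.
Pivot on row 2; the Z-row RHS becomes 95/4 − (-1)·(19/4) = 57/2.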